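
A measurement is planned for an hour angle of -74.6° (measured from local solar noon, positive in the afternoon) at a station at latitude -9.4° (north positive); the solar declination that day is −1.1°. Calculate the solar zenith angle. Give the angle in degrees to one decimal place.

cos θ_z = sin(-9.4°) sin(-1.1°) + cos(-9.4°) cos(-1.1°) cos(-74.60°) = 0.0031 + 0.2619 = 0.2650.
θ_z = arccos(0.2650) = 74.63°.

74.6°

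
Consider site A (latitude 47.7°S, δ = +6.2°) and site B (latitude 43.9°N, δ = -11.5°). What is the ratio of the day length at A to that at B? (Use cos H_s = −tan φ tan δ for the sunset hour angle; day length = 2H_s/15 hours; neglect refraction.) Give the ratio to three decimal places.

A: H_s = arccos(−tan -47.7° · tan 6.2°) = 83.14°, so 2H_s/15 = 11.0853 h.
B: H_s = arccos(−tan 43.9° · tan -11.5°) = 78.71°, so 2H_s/15 = 10.4947 h.
Ratio A/B = 11.0853 / 10.4947 = 1.0563.

1.056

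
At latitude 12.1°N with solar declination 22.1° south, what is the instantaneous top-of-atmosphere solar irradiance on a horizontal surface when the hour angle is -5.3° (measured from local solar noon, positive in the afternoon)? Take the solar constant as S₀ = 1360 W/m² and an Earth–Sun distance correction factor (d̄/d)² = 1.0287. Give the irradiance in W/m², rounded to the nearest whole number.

cos θ_z = sin(12.1°) sin(-22.1°) + cos(12.1°) cos(-22.1°) cos(-5.30°) = -0.0789 + 0.9021 = 0.8232.
Top-of-atmosphere irradiance = S₀ (d̄/d)² cos θ_z = 1360 × 1.0287 × 0.8232 = 1151.68 W/m².

1152 W/m²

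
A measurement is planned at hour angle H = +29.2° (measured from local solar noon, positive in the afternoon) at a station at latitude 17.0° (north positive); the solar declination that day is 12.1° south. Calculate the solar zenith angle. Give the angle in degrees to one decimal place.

41.0°

cos θ_z = sin(17.0°) sin(-12.1°) + cos(17.0°) cos(-12.1°) cos(29.20°) = -0.0613 + 0.8162 = 0.7549.
θ_z = arccos(0.7549) = 40.98°.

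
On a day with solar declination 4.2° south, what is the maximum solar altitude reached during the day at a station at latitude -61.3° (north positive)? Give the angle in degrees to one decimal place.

At local solar noon the hour angle is zero, so the elevation is 90° − |φ − δ| = 90° − |-61.3° − (-4.2°)| = 90° − 57.1° = 32.9°.

32.9°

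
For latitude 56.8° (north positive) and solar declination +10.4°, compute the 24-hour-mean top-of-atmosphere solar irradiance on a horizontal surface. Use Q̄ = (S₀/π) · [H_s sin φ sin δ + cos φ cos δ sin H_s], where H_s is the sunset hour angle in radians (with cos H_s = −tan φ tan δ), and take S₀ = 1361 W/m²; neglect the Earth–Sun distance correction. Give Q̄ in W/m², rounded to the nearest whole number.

−tan φ tan δ = −(1.5282)(0.1835) = -0.2804; H_s = arccos(-0.2804) = 106.28°. In radians, H_s = 1.8549.
H_s sin φ sin δ = 1.8549 × 0.8368 × 0.1805 = 0.2802.
cos φ cos δ sin H_s = 0.5476 × 0.9836 × 0.9599 = 0.5170.
Q̄ = (1361/π) × (0.2802 + 0.5170) = 433.22 × 0.7972 = 345.36 W/m².

345 W/m²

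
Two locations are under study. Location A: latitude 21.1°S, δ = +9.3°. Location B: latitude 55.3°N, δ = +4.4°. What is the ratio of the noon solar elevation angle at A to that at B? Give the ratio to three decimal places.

A: 90° − |-21.1 − (9.3)| = 59.60°.
B: 90° − |55.3 − (4.4)| = 39.10°.
Ratio A/B = 59.6000 / 39.1000 = 1.5243.

1.524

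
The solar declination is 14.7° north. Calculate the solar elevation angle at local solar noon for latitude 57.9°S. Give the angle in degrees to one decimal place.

17.4°

At local solar noon the hour angle is zero, so the elevation is 90° − |φ − δ| = 90° − |-57.9° − (14.7°)| = 90° − 72.6° = 17.4°.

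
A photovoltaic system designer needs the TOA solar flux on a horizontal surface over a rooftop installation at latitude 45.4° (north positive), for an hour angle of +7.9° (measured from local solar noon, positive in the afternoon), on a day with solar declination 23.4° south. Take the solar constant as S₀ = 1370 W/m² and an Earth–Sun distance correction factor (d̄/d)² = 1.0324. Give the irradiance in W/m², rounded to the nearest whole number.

cos θ_z = sin φ sin δ + cos φ cos δ cos H = (0.7120)(-0.3971) + (0.7022)(0.9178)(0.9905) = 0.3556.
Top-of-atmosphere irradiance = S₀ (d̄/d)² cos θ_z = 1370 × 1.0324 × 0.3556 = 502.96 W/m².

503 W/m²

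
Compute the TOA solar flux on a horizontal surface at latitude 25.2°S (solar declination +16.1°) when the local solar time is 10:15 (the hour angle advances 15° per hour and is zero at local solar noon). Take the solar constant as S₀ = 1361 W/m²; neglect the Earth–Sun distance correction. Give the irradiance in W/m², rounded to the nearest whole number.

900 W/m²

Hour angle H = 15° × (10.25 − 12) = -26.25°.
With φ = -25.2°, δ = 16.1°, H = -26.25°: sin φ sin δ = -0.1181, cos φ cos δ cos H = 0.7797, so cos θ_z = 0.6616.
Top-of-atmosphere irradiance = S₀ cos θ_z = 1361 × 0.6616 = 900.44 W/m².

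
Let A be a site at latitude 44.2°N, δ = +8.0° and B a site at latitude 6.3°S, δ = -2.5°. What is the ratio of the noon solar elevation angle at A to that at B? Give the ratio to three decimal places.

A: 90° − |44.2 − (8.0)| = 53.80°.
B: 90° − |-6.3 − (-2.5)| = 86.20°.
Ratio A/B = 53.8000 / 86.2000 = 0.6241.

0.624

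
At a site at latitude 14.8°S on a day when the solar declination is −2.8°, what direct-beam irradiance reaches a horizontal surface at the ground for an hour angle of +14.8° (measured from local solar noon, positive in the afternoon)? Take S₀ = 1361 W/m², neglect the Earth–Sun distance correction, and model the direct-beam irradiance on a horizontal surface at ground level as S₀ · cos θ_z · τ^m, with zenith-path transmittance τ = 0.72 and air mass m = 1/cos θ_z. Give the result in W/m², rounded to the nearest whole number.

cos θ_z = sin φ sin δ + cos φ cos δ cos H = (-0.2554)(-0.0488) + (0.9668)(0.9988)(0.9668) = 0.9460.
Air mass m = 1/cos θ_z = 1/0.9460 = 1.057; τ^m = 0.72^1.057 = 0.7066.
Surface direct beam = 1361 × 0.9460 × 0.7066 = 909.75 W/m².

910 W/m²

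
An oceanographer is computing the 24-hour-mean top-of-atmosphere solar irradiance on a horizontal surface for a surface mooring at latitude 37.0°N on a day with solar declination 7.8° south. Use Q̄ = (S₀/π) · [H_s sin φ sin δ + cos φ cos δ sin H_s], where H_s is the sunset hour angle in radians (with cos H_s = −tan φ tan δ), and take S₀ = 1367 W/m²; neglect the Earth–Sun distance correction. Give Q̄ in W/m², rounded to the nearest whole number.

290 W/m²

The sunset hour angle satisfies cos H_s = −tan φ tan δ = 0.1032, giving H_s = 84.08°. In radians, H_s = 1.4675.
H_s sin φ sin δ = 1.4675 × 0.6018 × -0.1357 = -0.1198.
cos φ cos δ sin H_s = 0.7986 × 0.9907 × 0.9947 = 0.7870.
Q̄ = (1367/π) × (-0.1198 + 0.7870) = 435.13 × 0.6672 = 290.32 W/m².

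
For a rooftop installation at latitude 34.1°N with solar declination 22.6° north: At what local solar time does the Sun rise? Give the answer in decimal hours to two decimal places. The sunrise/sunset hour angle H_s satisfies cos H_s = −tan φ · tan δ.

The sunset hour angle satisfies cos H_s = −tan φ tan δ = -0.2818, giving H_s = 106.37°.
Sunrise is at 12 − H_s/15 = 12 − 7.091 = 4.909 h local solar time.

4.91 h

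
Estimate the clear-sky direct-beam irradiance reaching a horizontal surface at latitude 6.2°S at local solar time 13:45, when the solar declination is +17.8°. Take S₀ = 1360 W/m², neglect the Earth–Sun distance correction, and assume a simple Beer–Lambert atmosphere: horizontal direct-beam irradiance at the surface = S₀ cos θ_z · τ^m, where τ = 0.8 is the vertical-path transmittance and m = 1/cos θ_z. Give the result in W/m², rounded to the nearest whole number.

844 W/m²

Hour angle H = 15° × (13.75 − 12) = 26.25°.
cos θ_z = sin φ sin δ + cos φ cos δ cos H = (-0.1080)(0.3057) + (0.9942)(0.9521)(0.8969) = 0.8160.
Air mass m = 1/cos θ_z = 1/0.8160 = 1.225; τ^m = 0.8^1.225 = 0.7608.
Surface direct beam = 1360 × 0.8160 × 0.7608 = 844.31 W/m².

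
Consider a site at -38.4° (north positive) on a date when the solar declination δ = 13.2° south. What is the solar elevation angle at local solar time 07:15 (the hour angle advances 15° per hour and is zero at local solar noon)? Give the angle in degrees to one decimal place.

Hour angle H = 15° × (7.25 − 12) = -71.25°.
cos θ_z = sin(-38.4°) sin(-13.2°) + cos(-38.4°) cos(-13.2°) cos(-71.25°) = 0.1418 + 0.2453 = 0.3871.
θ_z = arccos(0.3871) = 67.23°, so the elevation is 90° − 67.23° = 22.77°.

22.8°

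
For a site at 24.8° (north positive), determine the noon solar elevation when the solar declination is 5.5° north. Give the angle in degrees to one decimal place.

70.7°

At local solar noon the hour angle is zero, so the elevation is 90° − |φ − δ| = 90° − |24.8° − (5.5°)| = 90° − 19.3° = 70.7°.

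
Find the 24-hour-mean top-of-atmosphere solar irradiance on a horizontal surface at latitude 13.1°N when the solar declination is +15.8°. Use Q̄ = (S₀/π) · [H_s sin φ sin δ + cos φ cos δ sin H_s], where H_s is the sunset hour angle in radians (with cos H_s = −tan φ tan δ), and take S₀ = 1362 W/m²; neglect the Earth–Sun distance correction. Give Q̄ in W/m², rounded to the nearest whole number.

449 W/m²

cos H_s = −tan(13.1°) · tan(15.8°) = -0.0658, so H_s = arccos(-0.0658) = 93.77°. In radians, H_s = 1.6366.
H_s sin φ sin δ = 1.6366 × 0.2267 × 0.2723 = 0.1010.
cos φ cos δ sin H_s = 0.9740 × 0.9622 × 0.9978 = 0.9351.
Q̄ = (1362/π) × (0.1010 + 0.9351) = 433.54 × 1.0361 = 449.19 W/m².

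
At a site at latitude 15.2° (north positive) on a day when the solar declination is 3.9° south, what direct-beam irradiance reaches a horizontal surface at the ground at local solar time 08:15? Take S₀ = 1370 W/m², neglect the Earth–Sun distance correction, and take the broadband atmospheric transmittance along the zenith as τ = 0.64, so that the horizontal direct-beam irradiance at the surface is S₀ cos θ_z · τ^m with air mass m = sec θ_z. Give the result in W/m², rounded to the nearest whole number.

299 W/m²

Hour angle H = 15° × (8.25 − 12) = -56.25°.
With φ = 15.2°, δ = -3.9°, H = -56.25°: sin φ sin δ = -0.0178, cos φ cos δ cos H = 0.5349, so cos θ_z = 0.5171.
Air mass m = 1/cos θ_z = 1/0.5171 = 1.934; τ^m = 0.64^1.934 = 0.4218.
Surface direct beam = 1370 × 0.5171 × 0.4218 = 298.81 W/m².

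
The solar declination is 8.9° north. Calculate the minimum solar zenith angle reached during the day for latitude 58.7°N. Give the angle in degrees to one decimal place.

At local solar noon the hour angle is zero, so the zenith angle is |φ − δ| = |58.7° − (8.9°)| = 49.8°.

49.8°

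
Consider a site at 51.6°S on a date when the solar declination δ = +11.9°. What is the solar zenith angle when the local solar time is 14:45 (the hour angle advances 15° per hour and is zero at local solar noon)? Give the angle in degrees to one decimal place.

Hour angle H = 15° × (14.75 − 12) = 41.25°.
cos θ_z = sin(-51.6°) sin(11.9°) + cos(-51.6°) cos(11.9°) cos(41.25°) = -0.1616 + 0.4570 = 0.2954.
θ_z = arccos(0.2954) = 72.82°.

72.8°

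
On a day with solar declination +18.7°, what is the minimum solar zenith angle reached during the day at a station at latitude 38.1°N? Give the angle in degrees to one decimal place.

19.4°

At local solar noon the hour angle is zero, so the zenith angle is |φ − δ| = |38.1° − (18.7°)| = 19.4°.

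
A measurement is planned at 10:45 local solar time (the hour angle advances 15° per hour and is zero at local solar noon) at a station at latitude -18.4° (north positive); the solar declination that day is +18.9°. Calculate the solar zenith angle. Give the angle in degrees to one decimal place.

Hour angle H = 15° × (10.75 − 12) = -18.75°.
With φ = -18.4°, δ = 18.9°, H = -18.75°: sin φ sin δ = -0.1022, cos φ cos δ cos H = 0.8501, so cos θ_z = 0.7479.
θ_z = arccos(0.7479) = 41.59°.

41.6°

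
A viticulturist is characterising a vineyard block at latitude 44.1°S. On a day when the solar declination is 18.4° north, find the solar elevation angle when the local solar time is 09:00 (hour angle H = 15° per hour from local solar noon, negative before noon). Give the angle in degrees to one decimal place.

Hour angle H = 15° × (9 − 12) = -45.00°.
cos θ_z = sin(-44.1°) sin(18.4°) + cos(-44.1°) cos(18.4°) cos(-45.00°) = -0.2197 + 0.4818 = 0.2621.
θ_z = arccos(0.2621) = 74.81°, so the elevation is 90° − 74.81° = 15.19°.

15.2°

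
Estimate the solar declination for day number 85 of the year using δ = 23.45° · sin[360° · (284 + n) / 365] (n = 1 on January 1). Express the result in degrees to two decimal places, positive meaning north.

+1.61°

360 × (284 + 85) / 365 = 363.945°; sin(363.945°) = 0.0688.
δ = 23.45 × 0.0688 = 1.613° ≈ +1.61°.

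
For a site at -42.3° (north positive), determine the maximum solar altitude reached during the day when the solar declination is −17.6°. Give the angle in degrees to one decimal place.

65.3°

At local solar noon the hour angle is zero, so the elevation is 90° − |φ − δ| = 90° − |-42.3° − (-17.6°)| = 90° − 24.7° = 65.3°.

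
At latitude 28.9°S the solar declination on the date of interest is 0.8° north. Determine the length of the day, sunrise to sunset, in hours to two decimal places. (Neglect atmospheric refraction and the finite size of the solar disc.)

−tan φ tan δ = −(-0.5520)(0.0140) = 0.0077; H_s = arccos(0.0077) = 89.56°.
Day length = 2 H_s / 15° h⁻¹ = 179.12° / 15 = 11.941 h.

11.94 hours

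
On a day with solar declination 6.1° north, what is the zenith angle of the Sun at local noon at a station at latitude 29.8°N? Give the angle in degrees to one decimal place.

23.7°

At local solar noon the hour angle is zero, so the zenith angle is |φ − δ| = |29.8° − (6.1°)| = 23.7°.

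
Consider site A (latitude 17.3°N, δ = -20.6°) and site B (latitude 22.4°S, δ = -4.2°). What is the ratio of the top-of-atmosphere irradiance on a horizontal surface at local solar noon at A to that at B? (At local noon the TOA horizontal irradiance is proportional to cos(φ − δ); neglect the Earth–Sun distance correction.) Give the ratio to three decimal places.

A: cos θ_z = cos(17.3° − (-20.6°)) = 0.7891.
B: cos θ_z = cos(-22.4° − (-4.2°)) = 0.9500.
Ratio A/B = 0.7891 / 0.9500 = 0.8306.

0.831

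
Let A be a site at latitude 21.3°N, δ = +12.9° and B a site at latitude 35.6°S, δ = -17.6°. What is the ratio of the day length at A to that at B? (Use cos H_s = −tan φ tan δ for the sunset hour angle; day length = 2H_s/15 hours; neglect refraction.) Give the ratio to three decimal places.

A: H_s = arccos(−tan 21.3° · tan 12.9°) = 95.12°, so 2H_s/15 = 12.6827 h.
B: H_s = arccos(−tan -35.6° · tan -17.6°) = 103.13°, so 2H_s/15 = 13.7507 h.
Ratio A/B = 12.6827 / 13.7507 = 0.9223.

0.922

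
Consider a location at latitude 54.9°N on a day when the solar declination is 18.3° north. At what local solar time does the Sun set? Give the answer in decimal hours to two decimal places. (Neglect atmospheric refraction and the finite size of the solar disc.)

−tan φ tan δ = −(1.4229)(0.3307) = -0.4706; H_s = arccos(-0.4706) = 118.07°.
Sunset is at 12 + H_s/15 = 12 + 7.871 = 19.871 h local solar time.

19.87 h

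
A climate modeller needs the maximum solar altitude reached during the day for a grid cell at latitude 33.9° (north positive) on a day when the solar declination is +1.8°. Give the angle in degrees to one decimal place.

At local solar noon the hour angle is zero, so the elevation is 90° − |φ − δ| = 90° − |33.9° − (1.8°)| = 90° − 32.1° = 57.9°.

57.9°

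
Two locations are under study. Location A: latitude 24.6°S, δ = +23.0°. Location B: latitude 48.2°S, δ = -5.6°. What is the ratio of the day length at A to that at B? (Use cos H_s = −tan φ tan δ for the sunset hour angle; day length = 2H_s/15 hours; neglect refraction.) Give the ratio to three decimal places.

0.818

A: H_s = arccos(−tan -24.6° · tan 23.0°) = 78.79°, so 2H_s/15 = 10.5053 h.
B: H_s = arccos(−tan -48.2° · tan -5.6°) = 96.30°, so 2H_s/15 = 12.8400 h.
Ratio A/B = 10.5053 / 12.8400 = 0.8182.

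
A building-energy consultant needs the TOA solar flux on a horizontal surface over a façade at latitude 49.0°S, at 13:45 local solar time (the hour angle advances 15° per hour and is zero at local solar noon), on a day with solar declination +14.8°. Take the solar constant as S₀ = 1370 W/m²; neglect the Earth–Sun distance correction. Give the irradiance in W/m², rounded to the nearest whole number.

Hour angle H = 15° × (13.75 − 12) = 26.25°.
cos θ_z = sin(-49.0°) sin(14.8°) + cos(-49.0°) cos(14.8°) cos(26.25°) = -0.1928 + 0.5689 = 0.3761.
Top-of-atmosphere irradiance = S₀ cos θ_z = 1370 × 0.3761 = 515.26 W/m².

515 W/m²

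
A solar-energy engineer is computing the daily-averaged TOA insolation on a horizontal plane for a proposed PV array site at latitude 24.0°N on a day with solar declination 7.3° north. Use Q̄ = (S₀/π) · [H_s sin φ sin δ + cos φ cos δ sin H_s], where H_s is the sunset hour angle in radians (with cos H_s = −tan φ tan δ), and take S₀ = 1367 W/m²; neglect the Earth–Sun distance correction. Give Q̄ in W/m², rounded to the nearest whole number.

The sunset hour angle satisfies cos H_s = −tan φ tan δ = -0.0570, giving H_s = 93.27°. In radians, H_s = 1.6279.
H_s sin φ sin δ = 1.6279 × 0.4067 × 0.1271 = 0.0841.
cos φ cos δ sin H_s = 0.9135 × 0.9919 × 0.9984 = 0.9047.
Q̄ = (1367/π) × (0.0841 + 0.9047) = 435.13 × 0.9888 = 430.26 W/m².

430 W/m²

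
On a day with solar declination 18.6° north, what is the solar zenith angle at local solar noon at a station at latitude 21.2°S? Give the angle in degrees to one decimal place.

39.8°

At local solar noon the hour angle is zero, so the zenith angle is |φ − δ| = |-21.2° − (18.6°)| = 39.8°.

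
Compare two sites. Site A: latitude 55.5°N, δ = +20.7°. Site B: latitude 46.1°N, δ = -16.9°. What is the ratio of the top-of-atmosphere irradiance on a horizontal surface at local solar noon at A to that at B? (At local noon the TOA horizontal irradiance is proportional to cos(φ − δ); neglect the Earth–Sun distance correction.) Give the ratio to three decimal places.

A: cos θ_z = cos(55.5° − (20.7°)) = 0.8211.
B: cos θ_z = cos(46.1° − (-16.9°)) = 0.4540.
Ratio A/B = 0.8211 / 0.4540 = 1.8086.

1.809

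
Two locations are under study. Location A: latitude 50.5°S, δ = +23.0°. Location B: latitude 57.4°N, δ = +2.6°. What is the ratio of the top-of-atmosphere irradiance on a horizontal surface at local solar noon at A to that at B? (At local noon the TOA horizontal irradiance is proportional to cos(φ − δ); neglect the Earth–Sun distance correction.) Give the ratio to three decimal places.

A: cos θ_z = cos(-50.5° − (23.0°)) = 0.2840.
B: cos θ_z = cos(57.4° − (2.6°)) = 0.5764.
Ratio A/B = 0.2840 / 0.5764 = 0.4927.

0.493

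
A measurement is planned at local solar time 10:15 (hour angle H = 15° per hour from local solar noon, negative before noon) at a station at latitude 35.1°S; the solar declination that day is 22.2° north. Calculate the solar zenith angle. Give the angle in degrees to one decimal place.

Hour angle H = 15° × (10.25 − 12) = -26.25°.
With φ = -35.1°, δ = 22.2°, H = -26.25°: sin φ sin δ = -0.2173, cos φ cos δ cos H = 0.6794, so cos θ_z = 0.4621.
θ_z = arccos(0.4621) = 62.48°.

62.5°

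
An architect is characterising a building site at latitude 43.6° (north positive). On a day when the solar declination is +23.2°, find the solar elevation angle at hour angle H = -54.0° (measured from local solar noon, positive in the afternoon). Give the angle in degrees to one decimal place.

41.5°

cos θ_z = sin φ sin δ + cos φ cos δ cos H = (0.6896)(0.3939) + (0.7242)(0.9191)(0.5878) = 0.6629.
θ_z = arccos(0.6629) = 48.48°, so the elevation is 90° − 48.48° = 41.52°.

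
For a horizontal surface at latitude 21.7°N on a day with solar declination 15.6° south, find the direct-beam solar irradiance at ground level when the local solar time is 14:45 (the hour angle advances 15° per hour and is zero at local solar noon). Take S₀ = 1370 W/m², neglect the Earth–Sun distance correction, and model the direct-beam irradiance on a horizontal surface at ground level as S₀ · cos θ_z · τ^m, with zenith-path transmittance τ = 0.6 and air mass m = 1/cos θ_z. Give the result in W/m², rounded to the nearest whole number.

322 W/m²

Hour angle H = 15° × (14.75 − 12) = 41.25°.
cos θ_z = sin φ sin δ + cos φ cos δ cos H = (0.3697)(-0.2689) + (0.9291)(0.9632)(0.7518) = 0.5734.
Air mass m = 1/cos θ_z = 1/0.5734 = 1.744; τ^m = 0.6^1.744 = 0.4103.
Surface direct beam = 1370 × 0.5734 × 0.4103 = 322.31 W/m².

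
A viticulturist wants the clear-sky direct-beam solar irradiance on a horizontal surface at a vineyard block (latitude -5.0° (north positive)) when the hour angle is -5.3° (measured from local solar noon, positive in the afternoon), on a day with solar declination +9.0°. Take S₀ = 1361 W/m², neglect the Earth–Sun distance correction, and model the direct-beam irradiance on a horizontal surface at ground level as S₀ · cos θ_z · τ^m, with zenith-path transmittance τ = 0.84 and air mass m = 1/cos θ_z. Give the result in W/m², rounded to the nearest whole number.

1098 W/m²

cos θ_z = sin(-5.0°) sin(9.0°) + cos(-5.0°) cos(9.0°) cos(-5.30°) = -0.0136 + 0.9797 = 0.9661.
Air mass m = 1/cos θ_z = 1/0.9661 = 1.035; τ^m = 0.84^1.035 = 0.8349.
Surface direct beam = 1361 × 0.9661 × 0.8349 = 1097.78 W/m².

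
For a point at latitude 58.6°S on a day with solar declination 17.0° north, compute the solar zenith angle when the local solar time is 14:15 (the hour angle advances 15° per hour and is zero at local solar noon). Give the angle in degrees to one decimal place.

Hour angle H = 15° × (14.25 − 12) = 33.75°.
cos θ_z = sin φ sin δ + cos φ cos δ cos H = (-0.8536)(0.2924) + (0.5210)(0.9563)(0.8315) = 0.1647.
θ_z = arccos(0.1647) = 80.52°.

80.5°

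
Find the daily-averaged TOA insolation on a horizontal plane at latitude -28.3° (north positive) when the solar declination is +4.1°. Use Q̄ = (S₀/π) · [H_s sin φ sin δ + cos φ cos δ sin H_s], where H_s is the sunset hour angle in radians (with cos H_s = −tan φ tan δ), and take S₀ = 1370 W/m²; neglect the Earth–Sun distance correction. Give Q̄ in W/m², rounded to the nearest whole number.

−tan φ tan δ = −(-0.5384)(0.0717) = 0.0386; H_s = arccos(0.0386) = 87.79°. In radians, H_s = 1.5322.
H_s sin φ sin δ = 1.5322 × -0.4741 × 0.0715 = -0.0519.
cos φ cos δ sin H_s = 0.8805 × 0.9974 × 0.9993 = 0.8776.
Q̄ = (1370/π) × (-0.0519 + 0.8776) = 436.08 × 0.8257 = 360.07 W/m².

360 W/m²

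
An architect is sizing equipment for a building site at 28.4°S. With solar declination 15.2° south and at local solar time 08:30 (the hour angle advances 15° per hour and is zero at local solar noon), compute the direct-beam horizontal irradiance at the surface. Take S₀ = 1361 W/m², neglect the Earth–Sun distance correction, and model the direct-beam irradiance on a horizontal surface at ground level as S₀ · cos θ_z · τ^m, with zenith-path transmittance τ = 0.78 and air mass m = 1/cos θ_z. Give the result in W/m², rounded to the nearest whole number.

593 W/m²

Hour angle H = 15° × (8.5 − 12) = -52.50°.
With φ = -28.4°, δ = -15.2°, H = -52.50°: sin φ sin δ = 0.1247, cos φ cos δ cos H = 0.5168, so cos θ_z = 0.6415.
Air mass m = 1/cos θ_z = 1/0.6415 = 1.559; τ^m = 0.78^1.559 = 0.6789.
Surface direct beam = 1361 × 0.6415 × 0.6789 = 592.74 W/m².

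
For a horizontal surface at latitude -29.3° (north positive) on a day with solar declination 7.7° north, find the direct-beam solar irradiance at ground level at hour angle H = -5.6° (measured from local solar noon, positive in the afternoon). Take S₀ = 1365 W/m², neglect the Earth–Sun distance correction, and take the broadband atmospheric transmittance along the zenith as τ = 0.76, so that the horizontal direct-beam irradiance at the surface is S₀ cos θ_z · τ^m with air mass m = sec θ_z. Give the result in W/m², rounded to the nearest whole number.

cos θ_z = sin φ sin δ + cos φ cos δ cos H = (-0.4894)(0.1340) + (0.8721)(0.9910)(0.9952) = 0.7945.
Air mass m = 1/cos θ_z = 1/0.7945 = 1.259; τ^m = 0.76^1.259 = 0.7079.
Surface direct beam = 1365 × 0.7945 × 0.7079 = 767.71 W/m².

768 W/m²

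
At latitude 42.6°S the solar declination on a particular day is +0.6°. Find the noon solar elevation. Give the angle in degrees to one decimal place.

46.8°

At local solar noon the hour angle is zero, so the elevation is 90° − |φ − δ| = 90° − |-42.6° − (0.6°)| = 90° − 43.2° = 46.8°.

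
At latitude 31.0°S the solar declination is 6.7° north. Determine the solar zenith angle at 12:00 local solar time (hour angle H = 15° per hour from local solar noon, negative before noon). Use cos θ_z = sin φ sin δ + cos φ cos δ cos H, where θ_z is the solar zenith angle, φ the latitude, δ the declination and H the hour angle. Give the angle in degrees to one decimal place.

Hour angle H = 15° × (12 − 12) = 0.00°.
cos θ_z = sin φ sin δ + cos φ cos δ cos H = (-0.5150)(0.1167) + (0.8572)(0.9932)(1.0000) = 0.7913.
θ_z = arccos(0.7913) = 37.69°.

37.7°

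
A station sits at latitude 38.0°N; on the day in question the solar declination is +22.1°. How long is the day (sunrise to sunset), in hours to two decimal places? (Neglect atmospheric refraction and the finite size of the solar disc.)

14.47 hours

−tan φ tan δ = −(0.7813)(0.4061) = -0.3173; H_s = arccos(-0.3173) = 108.50°.
Day length = 2 H_s / 15° h⁻¹ = 217.00° / 15 = 14.467 h.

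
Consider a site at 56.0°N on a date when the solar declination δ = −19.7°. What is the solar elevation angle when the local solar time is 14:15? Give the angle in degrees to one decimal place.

Hour angle H = 15° × (14.25 − 12) = 33.75°.
cos θ_z = sin φ sin δ + cos φ cos δ cos H = (0.8290)(-0.3371) + (0.5592)(0.9415)(0.8315) = 0.1583.
θ_z = arccos(0.1583) = 80.89°, so the elevation is 90° − 80.89° = 9.11°.

9.1°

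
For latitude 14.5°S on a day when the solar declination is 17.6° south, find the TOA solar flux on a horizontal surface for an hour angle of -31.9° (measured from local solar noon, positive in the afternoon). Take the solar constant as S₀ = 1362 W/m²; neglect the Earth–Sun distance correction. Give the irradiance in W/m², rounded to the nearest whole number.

1170 W/m²

cos θ_z = sin φ sin δ + cos φ cos δ cos H = (-0.2504)(-0.3024) + (0.9681)(0.9532)(0.8490) = 0.8592.
Top-of-atmosphere irradiance = S₀ cos θ_z = 1362 × 0.8592 = 1170.23 W/m².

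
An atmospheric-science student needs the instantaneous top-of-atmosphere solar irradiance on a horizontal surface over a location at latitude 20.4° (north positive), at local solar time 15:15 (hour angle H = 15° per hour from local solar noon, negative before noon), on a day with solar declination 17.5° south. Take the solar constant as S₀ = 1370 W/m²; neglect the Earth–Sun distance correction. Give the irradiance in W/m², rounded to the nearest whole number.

664 W/m²

Hour angle H = 15° × (15.25 − 12) = 48.75°.
cos θ_z = sin(20.4°) sin(-17.5°) + cos(20.4°) cos(-17.5°) cos(48.75°) = -0.1048 + 0.5894 = 0.4846.
Top-of-atmosphere irradiance = S₀ cos θ_z = 1370 × 0.4846 = 663.90 W/m².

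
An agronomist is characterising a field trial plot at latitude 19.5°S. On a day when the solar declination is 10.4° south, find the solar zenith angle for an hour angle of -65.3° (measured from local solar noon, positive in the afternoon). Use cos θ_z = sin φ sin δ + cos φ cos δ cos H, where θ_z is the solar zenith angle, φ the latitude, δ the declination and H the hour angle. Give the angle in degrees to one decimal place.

With φ = -19.5°, δ = -10.4°, H = -65.30°: sin φ sin δ = 0.0603, cos φ cos δ cos H = 0.3874, so cos θ_z = 0.4477.
θ_z = arccos(0.4477) = 63.40°.

63.4°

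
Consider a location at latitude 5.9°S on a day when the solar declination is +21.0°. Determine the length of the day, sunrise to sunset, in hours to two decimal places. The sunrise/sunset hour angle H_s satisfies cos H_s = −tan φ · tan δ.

11.70 hours

−tan φ tan δ = −(-0.1033)(0.3839) = 0.0397; H_s = arccos(0.0397) = 87.72°.
Day length = 2 H_s / 15° h⁻¹ = 175.44° / 15 = 11.696 h.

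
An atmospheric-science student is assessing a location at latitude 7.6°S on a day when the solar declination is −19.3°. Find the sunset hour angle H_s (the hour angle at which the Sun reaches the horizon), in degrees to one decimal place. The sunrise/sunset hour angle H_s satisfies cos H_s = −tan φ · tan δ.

92.7°

cos H_s = −tan(-7.6°) · tan(-19.3°) = -0.0467, so H_s = arccos(-0.0467) = 92.68°.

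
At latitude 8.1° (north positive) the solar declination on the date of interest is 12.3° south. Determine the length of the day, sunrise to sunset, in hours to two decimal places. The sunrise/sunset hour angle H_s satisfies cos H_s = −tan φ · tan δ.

11.76 hours

−tan φ tan δ = −(0.1423)(-0.2180) = 0.0310; H_s = arccos(0.0310) = 88.22°.
Day length = 2 H_s / 15° h⁻¹ = 176.44° / 15 = 11.763 h.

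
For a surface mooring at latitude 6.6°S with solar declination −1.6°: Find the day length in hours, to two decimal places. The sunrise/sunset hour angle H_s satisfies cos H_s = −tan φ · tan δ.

cos H_s = −tan(-6.6°) · tan(-1.6°) = -0.0032, so H_s = arccos(-0.0032) = 90.18°.
Day length = 2 H_s / 15° h⁻¹ = 180.36° / 15 = 12.024 h.

12.02 hours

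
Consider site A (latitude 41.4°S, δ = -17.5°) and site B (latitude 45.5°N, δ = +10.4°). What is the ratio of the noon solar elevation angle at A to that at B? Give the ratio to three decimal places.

A: 90° − |-41.4 − (-17.5)| = 66.10°.
B: 90° − |45.5 − (10.4)| = 54.90°.
Ratio A/B = 66.1000 / 54.9000 = 1.2040.

1.204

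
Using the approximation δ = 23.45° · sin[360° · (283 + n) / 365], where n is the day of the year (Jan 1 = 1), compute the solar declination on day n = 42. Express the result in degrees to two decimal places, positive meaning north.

-14.90°

360 × (283 + 42) / 365 = 320.548°; sin(320.548°) = -0.6354.
δ = 23.45 × -0.6354 = -14.900° ≈ -14.90°.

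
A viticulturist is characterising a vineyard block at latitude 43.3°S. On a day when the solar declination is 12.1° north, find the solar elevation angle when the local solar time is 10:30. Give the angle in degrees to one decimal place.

Hour angle H = 15° × (10.5 − 12) = -22.50°.
With φ = -43.3°, δ = 12.1°, H = -22.50°: sin φ sin δ = -0.1438, cos φ cos δ cos H = 0.6574, so cos θ_z = 0.5136.
θ_z = arccos(0.5136) = 59.10°, so the elevation is 90° − 59.10° = 30.90°.

30.9°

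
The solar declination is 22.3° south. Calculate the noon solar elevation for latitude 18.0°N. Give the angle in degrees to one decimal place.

At local solar noon the hour angle is zero, so the elevation is 90° − |φ − δ| = 90° − |18.0° − (-22.3°)| = 90° − 40.3° = 49.7°.

49.7°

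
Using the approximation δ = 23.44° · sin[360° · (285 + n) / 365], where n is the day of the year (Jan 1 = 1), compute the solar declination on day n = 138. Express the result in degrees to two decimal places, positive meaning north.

+19.70°

360 × (285 + 138) / 365 = 417.205°; sin(417.205°) = 0.8406.
δ = 23.44 × 0.8406 = 19.704° ≈ +19.70°.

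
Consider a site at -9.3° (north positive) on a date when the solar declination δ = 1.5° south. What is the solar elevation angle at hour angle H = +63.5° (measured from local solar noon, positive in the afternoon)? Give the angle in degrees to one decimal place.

26.4°

With φ = -9.3°, δ = -1.5°, H = 63.50°: sin φ sin δ = 0.0042, cos φ cos δ cos H = 0.4402, so cos θ_z = 0.4444.
θ_z = arccos(0.4444) = 63.62°, so the elevation is 90° − 63.62° = 26.38°.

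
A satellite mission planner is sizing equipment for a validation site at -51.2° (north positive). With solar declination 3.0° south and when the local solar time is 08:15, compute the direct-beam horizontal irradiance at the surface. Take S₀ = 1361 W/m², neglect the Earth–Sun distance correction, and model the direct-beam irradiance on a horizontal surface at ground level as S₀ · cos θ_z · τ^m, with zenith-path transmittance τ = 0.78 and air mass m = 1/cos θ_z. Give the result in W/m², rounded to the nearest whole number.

279 W/m²

Hour angle H = 15° × (8.25 − 12) = -56.25°.
cos θ_z = sin(-51.2°) sin(-3.0°) + cos(-51.2°) cos(-3.0°) cos(-56.25°) = 0.0408 + 0.3476 = 0.3884.
Air mass m = 1/cos θ_z = 1/0.3884 = 2.575; τ^m = 0.78^2.575 = 0.5274.
Surface direct beam = 1361 × 0.3884 × 0.5274 = 278.79 W/m².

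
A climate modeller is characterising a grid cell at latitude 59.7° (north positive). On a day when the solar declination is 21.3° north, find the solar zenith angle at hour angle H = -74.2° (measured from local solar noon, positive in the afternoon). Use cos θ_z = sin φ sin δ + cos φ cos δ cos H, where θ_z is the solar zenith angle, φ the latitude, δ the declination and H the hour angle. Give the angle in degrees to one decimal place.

63.8°

cos θ_z = sin(59.7°) sin(21.3°) + cos(59.7°) cos(21.3°) cos(-74.20°) = 0.3136 + 0.1280 = 0.4416.
θ_z = arccos(0.4416) = 63.79°.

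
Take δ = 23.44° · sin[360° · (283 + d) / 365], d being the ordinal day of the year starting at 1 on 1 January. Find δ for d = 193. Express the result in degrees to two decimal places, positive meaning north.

+22.10°

360 × (283 + 193) / 365 = 469.479°; sin(469.479°) = 0.9428.
δ = 23.44 × 0.9428 = 22.099° ≈ +22.10°.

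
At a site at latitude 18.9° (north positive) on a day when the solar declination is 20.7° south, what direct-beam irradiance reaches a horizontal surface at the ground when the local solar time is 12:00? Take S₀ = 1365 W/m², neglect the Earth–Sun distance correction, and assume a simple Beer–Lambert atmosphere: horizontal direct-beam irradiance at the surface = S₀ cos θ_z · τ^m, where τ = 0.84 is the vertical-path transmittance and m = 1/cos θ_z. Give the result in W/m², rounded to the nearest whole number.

Hour angle H = 15° × (12 − 12) = 0.00°.
With φ = 18.9°, δ = -20.7°, H = 0.00°: sin φ sin δ = -0.1145, cos φ cos δ cos H = 0.8850, so cos θ_z = 0.7705.
Air mass m = 1/cos θ_z = 1/0.7705 = 1.298; τ^m = 0.84^1.298 = 0.7975.
Surface direct beam = 1365 × 0.7705 × 0.7975 = 838.76 W/m².

839 W/m²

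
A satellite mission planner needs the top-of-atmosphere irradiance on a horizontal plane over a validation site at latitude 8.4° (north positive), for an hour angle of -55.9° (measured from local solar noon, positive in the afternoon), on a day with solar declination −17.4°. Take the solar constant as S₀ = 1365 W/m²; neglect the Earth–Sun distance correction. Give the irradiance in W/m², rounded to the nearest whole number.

663 W/m²

cos θ_z = sin φ sin δ + cos φ cos δ cos H = (0.1461)(-0.2990) + (0.9893)(0.9542)(0.5606) = 0.4855.
Top-of-atmosphere irradiance = S₀ cos θ_z = 1365 × 0.4855 = 662.71 W/m².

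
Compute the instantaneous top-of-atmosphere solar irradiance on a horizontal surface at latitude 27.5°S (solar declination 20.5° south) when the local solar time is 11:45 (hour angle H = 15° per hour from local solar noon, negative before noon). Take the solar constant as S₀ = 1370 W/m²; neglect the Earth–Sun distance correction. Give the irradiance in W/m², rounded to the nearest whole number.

1357 W/m²

Hour angle H = 15° × (11.75 − 12) = -3.75°.
cos θ_z = sin φ sin δ + cos φ cos δ cos H = (-0.4617)(-0.3502) + (0.8870)(0.9367)(0.9979) = 0.9908.
Top-of-atmosphere irradiance = S₀ cos θ_z = 1370 × 0.9908 = 1357.40 W/m².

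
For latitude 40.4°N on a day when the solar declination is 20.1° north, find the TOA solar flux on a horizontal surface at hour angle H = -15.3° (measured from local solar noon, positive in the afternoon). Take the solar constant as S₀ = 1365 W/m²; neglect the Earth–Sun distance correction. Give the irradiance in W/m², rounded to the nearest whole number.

1246 W/m²

cos θ_z = sin φ sin δ + cos φ cos δ cos H = (0.6481)(0.3437) + (0.7615)(0.9391)(0.9646) = 0.9126.
Top-of-atmosphere irradiance = S₀ cos θ_z = 1365 × 0.9126 = 1245.70 W/m².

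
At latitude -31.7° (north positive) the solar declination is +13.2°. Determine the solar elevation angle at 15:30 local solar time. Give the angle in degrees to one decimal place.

Hour angle H = 15° × (15.5 − 12) = 52.50°.
With φ = -31.7°, δ = 13.2°, H = 52.50°: sin φ sin δ = -0.1200, cos φ cos δ cos H = 0.5043, so cos θ_z = 0.3843.
θ_z = arccos(0.3843) = 67.40°, so the elevation is 90° − 67.40° = 22.60°.

22.6°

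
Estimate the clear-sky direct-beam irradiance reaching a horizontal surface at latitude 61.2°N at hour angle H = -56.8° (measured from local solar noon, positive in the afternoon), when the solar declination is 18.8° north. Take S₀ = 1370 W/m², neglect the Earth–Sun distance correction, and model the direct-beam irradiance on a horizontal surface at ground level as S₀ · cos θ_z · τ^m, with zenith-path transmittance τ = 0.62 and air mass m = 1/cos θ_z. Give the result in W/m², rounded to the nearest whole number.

297 W/m²

With φ = 61.2°, δ = 18.8°, H = -56.80°: sin φ sin δ = 0.2824, cos φ cos δ cos H = 0.2497, so cos θ_z = 0.5321.
Air mass m = 1/cos θ_z = 1/0.5321 = 1.879; τ^m = 0.62^1.879 = 0.4073.
Surface direct beam = 1370 × 0.5321 × 0.4073 = 296.91 W/m².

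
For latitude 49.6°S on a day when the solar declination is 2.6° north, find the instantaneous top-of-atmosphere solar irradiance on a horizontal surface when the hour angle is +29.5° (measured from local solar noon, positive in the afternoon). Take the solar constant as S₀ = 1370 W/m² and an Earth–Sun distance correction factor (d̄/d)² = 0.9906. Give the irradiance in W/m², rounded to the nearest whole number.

With φ = -49.6°, δ = 2.6°, H = 29.50°: sin φ sin δ = -0.0345, cos φ cos δ cos H = 0.5635, so cos θ_z = 0.5290.
Top-of-atmosphere irradiance = S₀ (d̄/d)² cos θ_z = 1370 × 0.9906 × 0.5290 = 717.92 W/m².

718 W/m²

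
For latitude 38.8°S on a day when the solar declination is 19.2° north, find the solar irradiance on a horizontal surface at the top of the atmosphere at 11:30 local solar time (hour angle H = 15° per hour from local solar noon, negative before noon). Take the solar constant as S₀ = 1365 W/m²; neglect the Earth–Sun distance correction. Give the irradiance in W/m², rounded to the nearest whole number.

715 W/m²

Hour angle H = 15° × (11.5 − 12) = -7.50°.
cos θ_z = sin(-38.8°) sin(19.2°) + cos(-38.8°) cos(19.2°) cos(-7.50°) = -0.2061 + 0.7297 = 0.5236.
Top-of-atmosphere irradiance = S₀ cos θ_z = 1365 × 0.5236 = 714.71 W/m².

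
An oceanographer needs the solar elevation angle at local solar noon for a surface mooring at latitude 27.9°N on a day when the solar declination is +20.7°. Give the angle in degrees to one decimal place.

82.8°

At local solar noon the hour angle is zero, so the elevation is 90° − |φ − δ| = 90° − |27.9° − (20.7°)| = 90° − 7.2° = 82.8°.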